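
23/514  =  23/514 = 0.04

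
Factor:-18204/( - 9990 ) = 2^1*3^( - 2)*5^( - 1) * 41^1 = 82/45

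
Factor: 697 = 17^1*41^1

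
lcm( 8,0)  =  0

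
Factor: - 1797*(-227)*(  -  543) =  - 3^2 * 181^1*227^1*599^1  =  -221500017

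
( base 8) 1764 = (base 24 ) 1i4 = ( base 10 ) 1012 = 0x3F4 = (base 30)13M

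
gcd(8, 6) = 2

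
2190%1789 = 401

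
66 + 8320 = 8386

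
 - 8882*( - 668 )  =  5933176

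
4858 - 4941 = -83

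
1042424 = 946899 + 95525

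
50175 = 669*75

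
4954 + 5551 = 10505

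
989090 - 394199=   594891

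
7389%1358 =599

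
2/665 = 2/665 = 0.00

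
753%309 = 135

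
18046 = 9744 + 8302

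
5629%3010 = 2619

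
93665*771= 72215715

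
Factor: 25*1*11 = 275 = 5^2*11^1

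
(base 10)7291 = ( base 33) 6mv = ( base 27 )A01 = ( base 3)101000001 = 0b1110001111011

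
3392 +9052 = 12444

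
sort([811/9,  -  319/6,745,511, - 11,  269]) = [ - 319/6, - 11,811/9,  269, 511,745]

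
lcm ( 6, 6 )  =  6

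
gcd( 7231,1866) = 1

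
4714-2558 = 2156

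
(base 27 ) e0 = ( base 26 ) EE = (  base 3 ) 112000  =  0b101111010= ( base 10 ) 378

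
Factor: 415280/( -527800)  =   - 358/455= - 2^1*5^ ( -1)  *  7^( - 1) *13^ ( - 1 )*179^1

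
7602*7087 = 53875374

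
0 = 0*949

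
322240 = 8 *40280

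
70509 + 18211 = 88720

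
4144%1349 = 97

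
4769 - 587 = 4182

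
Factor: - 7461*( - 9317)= 3^2*7^1*11^3*829^1= 69514137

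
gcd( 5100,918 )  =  102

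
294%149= 145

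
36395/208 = 174+ 203/208 = 174.98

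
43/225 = 43/225 = 0.19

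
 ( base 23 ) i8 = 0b110100110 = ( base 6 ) 1542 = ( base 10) 422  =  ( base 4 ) 12212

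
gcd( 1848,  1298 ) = 22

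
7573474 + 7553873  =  15127347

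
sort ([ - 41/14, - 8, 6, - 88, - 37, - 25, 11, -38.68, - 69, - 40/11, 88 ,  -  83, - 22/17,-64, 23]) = [ - 88, - 83, - 69, - 64, - 38.68, - 37,-25, - 8, - 40/11 ,-41/14,  -  22/17,6,11 , 23,88]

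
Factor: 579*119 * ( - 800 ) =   -  55120800 = - 2^5*3^1*5^2*7^1 * 17^1*193^1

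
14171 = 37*383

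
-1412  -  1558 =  - 2970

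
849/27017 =849/27017= 0.03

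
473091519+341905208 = 814996727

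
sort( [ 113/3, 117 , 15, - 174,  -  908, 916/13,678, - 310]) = [  -  908, - 310, - 174,15,  113/3, 916/13, 117, 678 ] 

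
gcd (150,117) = 3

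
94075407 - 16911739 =77163668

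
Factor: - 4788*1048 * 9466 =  - 2^6 * 3^2 * 7^1*19^1*131^1*4733^1 = - 47498721984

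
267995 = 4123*65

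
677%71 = 38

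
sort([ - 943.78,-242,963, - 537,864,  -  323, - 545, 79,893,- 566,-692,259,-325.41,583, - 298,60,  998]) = [-943.78, - 692,-566 ,-545 , - 537,  -  325.41, - 323, - 298, - 242, 60 , 79, 259, 583, 864,893, 963,998] 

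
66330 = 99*670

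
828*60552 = 50137056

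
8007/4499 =1 + 3508/4499=   1.78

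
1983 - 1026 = 957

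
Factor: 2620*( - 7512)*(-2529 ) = 2^5*3^3*5^1*131^1*281^1*313^1 = 49774361760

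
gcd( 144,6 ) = 6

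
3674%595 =104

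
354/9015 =118/3005  =  0.04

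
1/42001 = 1/42001 = 0.00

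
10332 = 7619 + 2713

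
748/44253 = 68/4023 = 0.02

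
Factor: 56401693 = 2897^1*19469^1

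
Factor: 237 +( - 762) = -3^1*5^2*7^1 = -  525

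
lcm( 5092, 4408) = 295336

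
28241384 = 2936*9619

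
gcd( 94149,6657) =951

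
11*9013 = 99143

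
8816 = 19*464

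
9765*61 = 595665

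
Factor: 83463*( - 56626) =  - 4726175838 = - 2^1*3^1*23^1*43^1*647^1*1231^1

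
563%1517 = 563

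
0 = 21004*0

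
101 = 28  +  73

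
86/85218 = 43/42609 = 0.00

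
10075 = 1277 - -8798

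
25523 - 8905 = 16618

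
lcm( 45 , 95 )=855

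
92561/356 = 260 + 1/356 = 260.00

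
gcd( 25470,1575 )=45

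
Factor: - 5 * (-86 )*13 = 2^1 *5^1*13^1*43^1 = 5590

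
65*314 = 20410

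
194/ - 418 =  - 1 + 112/209 =- 0.46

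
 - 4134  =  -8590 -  - 4456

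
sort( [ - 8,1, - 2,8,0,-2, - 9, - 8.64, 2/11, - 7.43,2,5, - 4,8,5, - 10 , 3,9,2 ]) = [ - 10,  -  9, - 8.64,  -  8, - 7.43, - 4, - 2, - 2,0,2/11,1,2, 2, 3 , 5,5, 8,8,9]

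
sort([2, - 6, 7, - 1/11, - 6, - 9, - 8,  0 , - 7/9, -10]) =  [ - 10, - 9 ,-8, - 6 , - 6, - 7/9, - 1/11, 0,2, 7] 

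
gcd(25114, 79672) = 866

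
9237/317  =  29+44/317 = 29.14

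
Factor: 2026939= 19^1*106681^1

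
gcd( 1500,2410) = 10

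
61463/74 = 61463/74  =  830.58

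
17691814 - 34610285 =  - 16918471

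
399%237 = 162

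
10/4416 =5/2208  =  0.00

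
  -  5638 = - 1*5638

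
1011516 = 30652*33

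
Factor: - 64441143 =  - 3^3*13^1*183593^1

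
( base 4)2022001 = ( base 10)8833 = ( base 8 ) 21201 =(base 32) 8K1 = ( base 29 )aeh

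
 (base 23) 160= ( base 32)kr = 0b1010011011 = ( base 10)667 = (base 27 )oj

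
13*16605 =215865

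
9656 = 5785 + 3871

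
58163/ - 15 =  - 3878+7/15 = - 3877.53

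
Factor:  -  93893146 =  - 2^1*46946573^1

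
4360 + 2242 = 6602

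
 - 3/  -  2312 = 3/2312 = 0.00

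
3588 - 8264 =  - 4676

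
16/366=8/183 = 0.04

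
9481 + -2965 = 6516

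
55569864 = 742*74892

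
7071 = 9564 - 2493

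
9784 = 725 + 9059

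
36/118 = 18/59= 0.31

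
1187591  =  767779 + 419812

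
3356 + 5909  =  9265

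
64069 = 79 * 811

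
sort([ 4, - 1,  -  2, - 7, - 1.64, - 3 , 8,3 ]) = [ - 7, - 3,-2  , -1.64, - 1,3,4,8] 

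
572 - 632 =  - 60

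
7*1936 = 13552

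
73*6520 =475960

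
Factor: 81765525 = 3^1*5^2*233^1*4679^1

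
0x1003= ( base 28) 56B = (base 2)1000000000011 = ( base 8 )10003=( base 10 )4099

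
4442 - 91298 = -86856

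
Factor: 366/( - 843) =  - 2^1*61^1 * 281^( - 1)=- 122/281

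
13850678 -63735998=  -  49885320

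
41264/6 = 20632/3 = 6877.33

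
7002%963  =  261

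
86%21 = 2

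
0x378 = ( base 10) 888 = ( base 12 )620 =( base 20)248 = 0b1101111000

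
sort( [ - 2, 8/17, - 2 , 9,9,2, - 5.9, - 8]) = [ - 8, - 5.9, - 2, - 2,8/17,2, 9, 9]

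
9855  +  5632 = 15487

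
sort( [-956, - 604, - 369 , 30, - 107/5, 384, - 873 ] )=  [ - 956, - 873, - 604, - 369 , - 107/5 , 30,384 ] 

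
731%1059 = 731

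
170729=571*299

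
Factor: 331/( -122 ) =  - 2^(  -  1)*61^( - 1)*331^1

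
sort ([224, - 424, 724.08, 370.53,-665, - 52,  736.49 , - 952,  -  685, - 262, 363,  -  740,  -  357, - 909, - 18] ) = [  -  952,-909, - 740,  -  685, - 665,-424,- 357, - 262,-52, - 18 , 224,363,370.53,724.08, 736.49 ]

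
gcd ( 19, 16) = 1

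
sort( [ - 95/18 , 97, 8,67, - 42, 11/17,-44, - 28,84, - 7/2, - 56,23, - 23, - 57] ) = [ - 57,-56, - 44,-42, - 28, - 23, - 95/18, - 7/2,11/17, 8, 23, 67, 84,97 ]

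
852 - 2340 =-1488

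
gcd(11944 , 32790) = 2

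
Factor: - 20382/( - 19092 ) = 2^( - 1)*37^( - 1 )*79^1 = 79/74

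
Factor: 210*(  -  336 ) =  - 70560= - 2^5*3^2 * 5^1 *7^2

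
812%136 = 132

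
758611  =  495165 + 263446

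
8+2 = 10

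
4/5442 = 2/2721 = 0.00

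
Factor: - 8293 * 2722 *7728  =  -174448363488=-2^5*3^1*7^1 * 23^1*1361^1*8293^1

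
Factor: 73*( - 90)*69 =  - 453330=- 2^1*3^3 * 5^1*23^1 * 73^1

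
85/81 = 85/81 = 1.05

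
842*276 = 232392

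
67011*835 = 55954185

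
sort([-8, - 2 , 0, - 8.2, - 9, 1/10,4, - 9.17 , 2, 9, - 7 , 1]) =[ - 9.17, - 9, - 8.2 , - 8, - 7, - 2,0,1/10, 1,2,4, 9 ]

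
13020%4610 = 3800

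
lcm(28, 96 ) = 672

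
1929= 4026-2097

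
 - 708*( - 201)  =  142308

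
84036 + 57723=141759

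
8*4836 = 38688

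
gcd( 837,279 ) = 279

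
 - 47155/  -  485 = 9431/97 =97.23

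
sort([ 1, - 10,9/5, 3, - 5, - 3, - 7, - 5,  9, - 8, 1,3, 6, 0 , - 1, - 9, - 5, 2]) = [  -  10, - 9,-8, - 7, - 5, - 5  , - 5, - 3, - 1, 0,1, 1,9/5,  2,3,  3, 6,9 ]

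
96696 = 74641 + 22055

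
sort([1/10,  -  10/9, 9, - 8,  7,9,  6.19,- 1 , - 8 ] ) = [ - 8,-8, - 10/9,-1, 1/10,6.19,7, 9,9]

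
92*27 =2484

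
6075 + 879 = 6954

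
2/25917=2/25917 = 0.00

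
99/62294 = 99/62294 = 0.00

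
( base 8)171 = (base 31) 3S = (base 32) 3p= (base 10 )121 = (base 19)67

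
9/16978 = 9/16978 = 0.00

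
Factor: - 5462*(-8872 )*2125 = 102975086000 = 2^4*5^3*17^1*1109^1*2731^1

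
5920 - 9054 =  - 3134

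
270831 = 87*3113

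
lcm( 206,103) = 206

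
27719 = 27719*1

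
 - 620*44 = -27280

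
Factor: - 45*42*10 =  - 2^2*3^3*5^2 * 7^1 = - 18900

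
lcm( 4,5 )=20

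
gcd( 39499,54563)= 1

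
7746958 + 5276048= 13023006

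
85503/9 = 9500 + 1/3 = 9500.33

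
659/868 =659/868= 0.76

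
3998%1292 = 122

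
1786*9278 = 16570508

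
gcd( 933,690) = 3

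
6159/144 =2053/48 = 42.77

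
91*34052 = 3098732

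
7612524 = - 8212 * ( - 927 )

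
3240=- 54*( - 60)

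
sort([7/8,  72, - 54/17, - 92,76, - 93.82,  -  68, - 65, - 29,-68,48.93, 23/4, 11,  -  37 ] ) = [ - 93.82,-92, -68,-68,-65, - 37, - 29,-54/17, 7/8, 23/4,  11, 48.93,72,76]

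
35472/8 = 4434 = 4434.00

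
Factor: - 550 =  - 2^1*5^2*11^1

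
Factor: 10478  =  2^1*13^2  *  31^1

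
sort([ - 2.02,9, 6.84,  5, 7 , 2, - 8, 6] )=[ - 8, - 2.02,2, 5, 6,6.84,7, 9] 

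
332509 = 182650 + 149859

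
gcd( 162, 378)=54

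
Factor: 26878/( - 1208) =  - 89/4=   - 2^( - 2 )*89^1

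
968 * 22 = 21296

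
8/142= 4/71=0.06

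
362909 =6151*59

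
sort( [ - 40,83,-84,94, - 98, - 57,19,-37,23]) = [ - 98, - 84, - 57, - 40 , - 37,19,23,83,94]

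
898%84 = 58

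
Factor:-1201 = -1201^1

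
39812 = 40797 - 985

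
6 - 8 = - 2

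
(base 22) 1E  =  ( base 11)33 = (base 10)36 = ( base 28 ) 18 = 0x24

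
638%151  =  34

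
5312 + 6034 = 11346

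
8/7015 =8/7015 = 0.00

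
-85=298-383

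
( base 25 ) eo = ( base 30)ce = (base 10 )374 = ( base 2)101110110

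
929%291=56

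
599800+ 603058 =1202858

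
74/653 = 74/653 = 0.11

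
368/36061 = 368/36061 = 0.01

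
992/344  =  2  +  38/43 = 2.88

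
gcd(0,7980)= 7980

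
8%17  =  8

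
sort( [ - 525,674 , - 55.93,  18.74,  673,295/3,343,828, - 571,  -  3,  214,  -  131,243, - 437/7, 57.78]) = [ - 571, - 525, - 131, - 437/7, - 55.93,-3, 18.74,57.78,  295/3 , 214, 243,343, 673,674,828 ]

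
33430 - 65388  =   - 31958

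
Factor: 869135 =5^1*173827^1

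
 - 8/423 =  - 8/423= - 0.02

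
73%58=15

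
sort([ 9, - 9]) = [ - 9, 9 ]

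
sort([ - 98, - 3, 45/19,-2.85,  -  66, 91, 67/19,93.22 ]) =[  -  98,- 66 , - 3, - 2.85, 45/19, 67/19, 91, 93.22]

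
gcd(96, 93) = 3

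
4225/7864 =4225/7864 = 0.54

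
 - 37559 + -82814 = - 120373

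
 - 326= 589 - 915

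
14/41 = 14/41 = 0.34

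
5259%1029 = 114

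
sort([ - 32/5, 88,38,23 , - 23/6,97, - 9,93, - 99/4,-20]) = [ - 99/4, - 20, - 9,-32/5, - 23/6,23,38 , 88 , 93, 97] 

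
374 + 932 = 1306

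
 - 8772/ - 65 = 8772/65  =  134.95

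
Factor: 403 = 13^1 *31^1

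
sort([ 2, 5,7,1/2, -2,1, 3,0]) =[- 2, 0,1/2,1,2, 3,5,7]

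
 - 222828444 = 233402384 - 456230828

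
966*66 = 63756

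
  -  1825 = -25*73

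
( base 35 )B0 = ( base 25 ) fa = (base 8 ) 601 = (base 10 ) 385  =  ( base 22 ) hb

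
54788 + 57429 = 112217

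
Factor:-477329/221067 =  - 3^( - 2)*7^( - 1)*11^( - 2)* 29^( - 1 )*477329^1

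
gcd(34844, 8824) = 4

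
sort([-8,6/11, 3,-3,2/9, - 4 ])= [-8, - 4,-3,2/9,6/11,3] 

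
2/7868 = 1/3934 =0.00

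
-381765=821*(-465 ) 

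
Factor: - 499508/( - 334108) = 151/101 = 101^ ( - 1)*151^1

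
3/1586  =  3/1586 = 0.00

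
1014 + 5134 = 6148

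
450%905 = 450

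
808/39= 20+28/39 = 20.72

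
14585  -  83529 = - 68944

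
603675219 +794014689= 1397689908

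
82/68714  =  41/34357 = 0.00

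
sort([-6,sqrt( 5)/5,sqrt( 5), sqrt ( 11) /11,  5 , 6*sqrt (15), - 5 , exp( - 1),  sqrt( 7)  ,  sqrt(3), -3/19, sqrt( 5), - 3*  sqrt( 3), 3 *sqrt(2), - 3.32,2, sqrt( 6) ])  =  [ - 6, - 3*sqrt( 3), - 5, - 3.32, - 3/19 , sqrt( 11) /11,  exp( - 1 ),sqrt( 5 )/5,  sqrt( 3),  2,sqrt( 5 ),sqrt( 5), sqrt( 6), sqrt( 7), 3 * sqrt( 2), 5  ,  6*sqrt( 15)]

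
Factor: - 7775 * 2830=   -  22003250  =  - 2^1*5^3 *283^1  *311^1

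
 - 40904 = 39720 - 80624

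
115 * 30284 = 3482660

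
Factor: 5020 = 2^2*5^1*251^1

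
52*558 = 29016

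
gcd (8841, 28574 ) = 7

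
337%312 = 25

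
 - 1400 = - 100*14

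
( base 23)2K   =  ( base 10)66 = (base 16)42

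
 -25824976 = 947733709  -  973558685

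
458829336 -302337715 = 156491621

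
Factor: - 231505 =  - 5^1*46301^1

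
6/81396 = 1/13566 =0.00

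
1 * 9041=9041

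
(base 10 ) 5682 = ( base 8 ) 13062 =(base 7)22365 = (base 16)1632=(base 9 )7713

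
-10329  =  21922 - 32251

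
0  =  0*410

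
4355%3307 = 1048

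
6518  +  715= 7233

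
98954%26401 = 19751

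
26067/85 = 306 + 57/85 = 306.67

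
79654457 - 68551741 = 11102716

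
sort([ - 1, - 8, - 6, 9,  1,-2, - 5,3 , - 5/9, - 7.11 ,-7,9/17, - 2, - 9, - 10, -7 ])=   [ - 10,-9, - 8, - 7.11 , - 7, -7, - 6,  -  5, - 2, - 2, - 1, - 5/9,9/17,1,3,9]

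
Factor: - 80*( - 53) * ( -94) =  - 398560 = - 2^5 *5^1*47^1*53^1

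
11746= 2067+9679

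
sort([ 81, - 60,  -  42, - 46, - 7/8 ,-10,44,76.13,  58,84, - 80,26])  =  [ - 80,-60, - 46, - 42, - 10, - 7/8, 26,44, 58,  76.13, 81, 84]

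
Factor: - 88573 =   -  23^1*3851^1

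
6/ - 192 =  - 1/32 = - 0.03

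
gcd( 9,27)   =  9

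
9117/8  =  9117/8 = 1139.62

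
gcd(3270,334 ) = 2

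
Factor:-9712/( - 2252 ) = 2428/563 = 2^2*563^ ( - 1 ) * 607^1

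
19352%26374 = 19352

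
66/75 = 22/25 = 0.88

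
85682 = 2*42841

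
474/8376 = 79/1396 = 0.06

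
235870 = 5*47174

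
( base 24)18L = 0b1100010101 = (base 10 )789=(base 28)105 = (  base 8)1425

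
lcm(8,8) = 8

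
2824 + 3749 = 6573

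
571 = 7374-6803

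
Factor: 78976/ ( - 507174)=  - 2^6*3^ ( - 1 )*137^( - 1 ) = - 64/411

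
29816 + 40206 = 70022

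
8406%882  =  468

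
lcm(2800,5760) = 201600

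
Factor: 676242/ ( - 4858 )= - 3^3*347^(-1)*1789^1 = - 48303/347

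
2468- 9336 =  - 6868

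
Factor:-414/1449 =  - 2/7 = - 2^1 * 7^( - 1 ) 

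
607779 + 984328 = 1592107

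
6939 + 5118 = 12057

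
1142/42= 571/21 = 27.19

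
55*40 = 2200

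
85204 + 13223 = 98427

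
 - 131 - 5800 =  - 5931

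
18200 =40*455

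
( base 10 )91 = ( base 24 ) 3j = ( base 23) 3m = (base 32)2R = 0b1011011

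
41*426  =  17466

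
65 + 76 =141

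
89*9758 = 868462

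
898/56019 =898/56019 =0.02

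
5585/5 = 1117   =  1117.00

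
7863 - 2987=4876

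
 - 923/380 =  - 923/380 = - 2.43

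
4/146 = 2/73 =0.03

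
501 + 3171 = 3672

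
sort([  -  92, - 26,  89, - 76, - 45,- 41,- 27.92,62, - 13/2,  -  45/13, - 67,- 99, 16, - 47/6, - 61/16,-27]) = [ - 99,- 92,- 76, - 67, - 45, - 41,-27.92, - 27, - 26, - 47/6 , - 13/2, - 61/16,  -  45/13, 16, 62,89 ] 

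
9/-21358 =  - 9/21358 =- 0.00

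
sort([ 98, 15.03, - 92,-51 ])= [-92,  -  51, 15.03, 98 ]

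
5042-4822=220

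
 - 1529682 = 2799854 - 4329536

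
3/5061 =1/1687  =  0.00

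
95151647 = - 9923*(-9589) 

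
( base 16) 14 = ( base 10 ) 20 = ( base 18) 12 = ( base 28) k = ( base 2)10100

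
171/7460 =171/7460 = 0.02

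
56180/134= 419 + 17/67 = 419.25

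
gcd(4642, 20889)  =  2321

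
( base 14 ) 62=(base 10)86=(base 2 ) 1010110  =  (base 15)5B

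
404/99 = 4 + 8/99 = 4.08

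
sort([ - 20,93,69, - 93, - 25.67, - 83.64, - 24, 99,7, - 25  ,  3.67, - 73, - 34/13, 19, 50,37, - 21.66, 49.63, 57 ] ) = [ - 93,-83.64, - 73, - 25.67, - 25, - 24, - 21.66,- 20, - 34/13, 3.67, 7, 19, 37, 49.63, 50, 57, 69, 93, 99 ]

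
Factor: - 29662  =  -2^1 * 14831^1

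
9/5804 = 9/5804 = 0.00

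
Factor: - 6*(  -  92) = 552 = 2^3* 3^1*23^1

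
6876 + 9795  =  16671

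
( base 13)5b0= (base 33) TV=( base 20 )298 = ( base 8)1734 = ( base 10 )988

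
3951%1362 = 1227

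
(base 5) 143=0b110000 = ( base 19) 2a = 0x30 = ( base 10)48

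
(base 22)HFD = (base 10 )8571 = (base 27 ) bkc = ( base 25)DHL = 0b10000101111011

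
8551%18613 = 8551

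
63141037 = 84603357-21462320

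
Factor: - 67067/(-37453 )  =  77/43 = 7^1*11^1*43^( - 1)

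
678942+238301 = 917243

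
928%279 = 91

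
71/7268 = 71/7268= 0.01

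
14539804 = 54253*268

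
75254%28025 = 19204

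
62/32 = 31/16 = 1.94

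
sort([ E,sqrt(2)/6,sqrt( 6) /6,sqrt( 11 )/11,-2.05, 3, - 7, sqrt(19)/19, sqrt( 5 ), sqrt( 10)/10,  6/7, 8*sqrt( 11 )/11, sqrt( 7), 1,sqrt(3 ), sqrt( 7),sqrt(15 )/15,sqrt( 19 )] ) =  [ - 7, - 2.05, sqrt(19 ) /19, sqrt(2 )/6,sqrt( 15)/15, sqrt(11) /11, sqrt (10 ) /10, sqrt( 6)/6,6/7, 1, sqrt( 3 ),sqrt(5),8*sqrt(11)/11, sqrt( 7 ), sqrt( 7 ), E, 3,  sqrt(19) ] 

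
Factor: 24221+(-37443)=-13222=- 2^1 *11^1*601^1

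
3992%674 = 622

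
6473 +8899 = 15372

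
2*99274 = 198548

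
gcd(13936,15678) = 1742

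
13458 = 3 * 4486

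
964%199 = 168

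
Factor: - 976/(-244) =2^2  =  4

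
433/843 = 433/843= 0.51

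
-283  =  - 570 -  - 287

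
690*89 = 61410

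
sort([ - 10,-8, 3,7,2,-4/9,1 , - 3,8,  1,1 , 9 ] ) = [-10, - 8,-3, - 4/9,  1,1,1,2,3, 7, 8, 9]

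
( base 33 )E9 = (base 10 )471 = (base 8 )727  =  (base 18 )183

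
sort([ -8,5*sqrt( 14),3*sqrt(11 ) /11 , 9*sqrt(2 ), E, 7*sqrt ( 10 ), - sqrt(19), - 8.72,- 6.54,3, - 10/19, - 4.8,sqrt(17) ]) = [  -  8.72,-8, - 6.54,- 4.8, - sqrt( 19), -10/19,3*sqrt(11 )/11, E, 3, sqrt ( 17),9 * sqrt(2),5* sqrt(14),  7*sqrt(10 ) ]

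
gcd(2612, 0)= 2612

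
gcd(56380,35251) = 1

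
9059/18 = 503  +  5/18= 503.28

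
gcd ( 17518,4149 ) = 461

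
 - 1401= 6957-8358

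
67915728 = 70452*964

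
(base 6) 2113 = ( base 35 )DM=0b111011101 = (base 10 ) 477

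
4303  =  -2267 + 6570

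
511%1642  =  511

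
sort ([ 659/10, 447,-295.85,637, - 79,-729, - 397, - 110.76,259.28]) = [-729, - 397, - 295.85,-110.76, - 79,659/10,259.28,447,637]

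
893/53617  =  893/53617 =0.02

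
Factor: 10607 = 10607^1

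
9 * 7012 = 63108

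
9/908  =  9/908 = 0.01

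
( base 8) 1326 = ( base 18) 246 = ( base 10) 726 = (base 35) KQ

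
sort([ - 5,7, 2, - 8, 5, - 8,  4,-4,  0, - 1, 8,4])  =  [-8, - 8, - 5, - 4, - 1,0,2,4,4,5,7, 8]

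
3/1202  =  3/1202 = 0.00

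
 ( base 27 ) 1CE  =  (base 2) 10000101011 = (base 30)15H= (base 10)1067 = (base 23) 209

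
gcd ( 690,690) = 690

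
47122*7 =329854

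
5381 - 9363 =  - 3982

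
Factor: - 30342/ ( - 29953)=78/77 = 2^1*3^1 * 7^( - 1)*11^ ( - 1) * 13^1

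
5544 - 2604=2940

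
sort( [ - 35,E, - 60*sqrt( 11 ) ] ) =[-60 *sqrt( 11 ) , - 35, E ]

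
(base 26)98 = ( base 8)362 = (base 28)8I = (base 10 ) 242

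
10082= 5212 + 4870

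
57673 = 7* 8239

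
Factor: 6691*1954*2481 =2^1*3^1*827^1*977^1*6691^1 = 32437124934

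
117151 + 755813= 872964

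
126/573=42/191 = 0.22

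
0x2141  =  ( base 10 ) 8513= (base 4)2011001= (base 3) 102200022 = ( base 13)3B4B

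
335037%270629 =64408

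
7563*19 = 143697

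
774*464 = 359136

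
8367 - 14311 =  - 5944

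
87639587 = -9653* ( - 9079)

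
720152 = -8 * ( - 90019 )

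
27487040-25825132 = 1661908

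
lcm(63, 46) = 2898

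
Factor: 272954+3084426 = 2^2*5^1*13^1*37^1*349^1 = 3357380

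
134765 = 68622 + 66143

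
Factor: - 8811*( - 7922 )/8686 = 3^2*11^1 *17^1*43^( - 1) * 89^1 * 101^(  -  1)* 233^1 =34900371/4343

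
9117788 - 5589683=3528105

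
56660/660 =85 + 28/33 = 85.85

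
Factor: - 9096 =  - 2^3*3^1*379^1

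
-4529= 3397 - 7926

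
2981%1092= 797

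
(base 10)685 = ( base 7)1666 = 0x2AD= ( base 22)193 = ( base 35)JK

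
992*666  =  660672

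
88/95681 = 88/95681 =0.00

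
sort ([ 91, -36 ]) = [ - 36,91 ]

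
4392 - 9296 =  - 4904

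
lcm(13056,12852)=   822528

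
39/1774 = 39/1774 = 0.02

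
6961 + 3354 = 10315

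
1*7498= 7498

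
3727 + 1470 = 5197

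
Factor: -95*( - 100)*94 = 2^3*5^3*19^1*  47^1=   893000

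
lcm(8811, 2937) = 8811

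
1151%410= 331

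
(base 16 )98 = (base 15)A2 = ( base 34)4g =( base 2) 10011000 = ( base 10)152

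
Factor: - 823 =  - 823^1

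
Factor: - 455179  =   - 379^1*1201^1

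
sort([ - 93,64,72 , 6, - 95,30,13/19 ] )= [ - 95, - 93, 13/19,6,30, 64,72 ] 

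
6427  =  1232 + 5195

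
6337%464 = 305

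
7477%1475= 102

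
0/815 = 0 =0.00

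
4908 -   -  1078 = 5986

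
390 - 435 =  - 45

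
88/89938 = 44/44969 = 0.00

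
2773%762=487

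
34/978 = 17/489=0.03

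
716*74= 52984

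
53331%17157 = 1860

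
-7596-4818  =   - 12414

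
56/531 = 56/531 = 0.11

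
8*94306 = 754448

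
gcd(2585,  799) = 47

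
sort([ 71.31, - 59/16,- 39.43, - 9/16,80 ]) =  [ - 39.43, - 59/16 , - 9/16, 71.31 , 80]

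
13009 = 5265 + 7744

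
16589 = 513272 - 496683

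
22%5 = 2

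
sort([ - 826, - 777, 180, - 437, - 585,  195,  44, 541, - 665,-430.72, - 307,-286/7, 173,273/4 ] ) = [ - 826, - 777, - 665, - 585, - 437, - 430.72, - 307, - 286/7, 44, 273/4,173, 180,195,541] 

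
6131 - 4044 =2087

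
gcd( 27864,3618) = 54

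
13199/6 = 2199 + 5/6  =  2199.83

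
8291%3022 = 2247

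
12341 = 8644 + 3697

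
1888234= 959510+928724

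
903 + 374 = 1277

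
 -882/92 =- 441/46 = - 9.59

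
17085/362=17085/362 = 47.20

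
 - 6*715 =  - 4290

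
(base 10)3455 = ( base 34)2XL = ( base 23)6C5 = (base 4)311333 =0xd7f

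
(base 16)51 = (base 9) 100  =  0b1010001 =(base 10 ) 81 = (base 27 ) 30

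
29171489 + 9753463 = 38924952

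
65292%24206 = 16880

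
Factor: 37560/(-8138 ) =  - 60/13 = - 2^2*3^1*5^1*13^( - 1 ) 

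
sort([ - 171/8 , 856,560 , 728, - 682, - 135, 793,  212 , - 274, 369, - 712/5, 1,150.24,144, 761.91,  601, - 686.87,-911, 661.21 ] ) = [  -  911,-686.87, - 682, - 274,- 712/5,  -  135,-171/8,1,144,150.24,212, 369 , 560,601 , 661.21 , 728,761.91, 793, 856 ] 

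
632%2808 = 632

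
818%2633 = 818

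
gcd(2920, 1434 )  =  2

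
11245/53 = 11245/53 = 212.17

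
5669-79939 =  - 74270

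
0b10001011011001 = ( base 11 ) 6780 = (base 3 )110020102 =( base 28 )bah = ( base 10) 8921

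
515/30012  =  515/30012 =0.02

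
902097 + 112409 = 1014506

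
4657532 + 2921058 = 7578590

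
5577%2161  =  1255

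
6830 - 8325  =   - 1495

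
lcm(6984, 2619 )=20952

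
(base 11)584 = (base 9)854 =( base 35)jw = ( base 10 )697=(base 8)1271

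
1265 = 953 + 312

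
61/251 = 61/251 = 0.24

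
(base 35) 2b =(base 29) 2N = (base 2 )1010001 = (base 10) 81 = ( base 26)33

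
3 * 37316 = 111948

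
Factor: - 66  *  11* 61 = - 2^1*3^1 * 11^2*61^1 = - 44286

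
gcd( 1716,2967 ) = 3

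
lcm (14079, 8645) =492765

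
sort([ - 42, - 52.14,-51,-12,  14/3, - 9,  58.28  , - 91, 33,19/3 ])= [  -  91,-52.14,-51,  -  42,-12, - 9,14/3,19/3,33, 58.28] 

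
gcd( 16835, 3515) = 185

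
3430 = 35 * 98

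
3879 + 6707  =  10586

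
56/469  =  8/67 = 0.12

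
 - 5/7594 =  - 1+7589/7594 =-0.00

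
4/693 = 4/693 = 0.01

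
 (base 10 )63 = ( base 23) 2H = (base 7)120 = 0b111111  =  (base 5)223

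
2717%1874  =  843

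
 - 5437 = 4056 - 9493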